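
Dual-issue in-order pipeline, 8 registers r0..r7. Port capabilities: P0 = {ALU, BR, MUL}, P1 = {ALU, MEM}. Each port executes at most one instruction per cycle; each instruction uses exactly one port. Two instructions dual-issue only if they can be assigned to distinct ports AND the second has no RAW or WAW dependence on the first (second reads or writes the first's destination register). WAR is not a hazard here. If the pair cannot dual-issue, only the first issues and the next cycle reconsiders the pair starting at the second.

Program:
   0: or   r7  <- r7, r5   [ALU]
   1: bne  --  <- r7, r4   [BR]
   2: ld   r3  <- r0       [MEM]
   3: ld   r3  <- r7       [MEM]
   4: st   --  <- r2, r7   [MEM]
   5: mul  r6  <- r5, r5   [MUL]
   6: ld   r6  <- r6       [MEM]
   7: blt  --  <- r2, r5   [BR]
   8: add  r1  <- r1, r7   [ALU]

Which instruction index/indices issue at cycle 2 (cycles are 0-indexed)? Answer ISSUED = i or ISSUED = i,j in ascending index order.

t=0 i0:or.ALU ; RAW r7
t=1 i1/i2:bne.BR+ld.MEM ; pair
t=2 i3:ld.MEM ; no-port MEM/MEM
t=3 i4/i5:st.MEM+mul.MUL ; pair
t=4 i6/i7:ld.MEM+blt.BR ; pair
t=5 i8:add.ALU ; tail

ISSUED = 3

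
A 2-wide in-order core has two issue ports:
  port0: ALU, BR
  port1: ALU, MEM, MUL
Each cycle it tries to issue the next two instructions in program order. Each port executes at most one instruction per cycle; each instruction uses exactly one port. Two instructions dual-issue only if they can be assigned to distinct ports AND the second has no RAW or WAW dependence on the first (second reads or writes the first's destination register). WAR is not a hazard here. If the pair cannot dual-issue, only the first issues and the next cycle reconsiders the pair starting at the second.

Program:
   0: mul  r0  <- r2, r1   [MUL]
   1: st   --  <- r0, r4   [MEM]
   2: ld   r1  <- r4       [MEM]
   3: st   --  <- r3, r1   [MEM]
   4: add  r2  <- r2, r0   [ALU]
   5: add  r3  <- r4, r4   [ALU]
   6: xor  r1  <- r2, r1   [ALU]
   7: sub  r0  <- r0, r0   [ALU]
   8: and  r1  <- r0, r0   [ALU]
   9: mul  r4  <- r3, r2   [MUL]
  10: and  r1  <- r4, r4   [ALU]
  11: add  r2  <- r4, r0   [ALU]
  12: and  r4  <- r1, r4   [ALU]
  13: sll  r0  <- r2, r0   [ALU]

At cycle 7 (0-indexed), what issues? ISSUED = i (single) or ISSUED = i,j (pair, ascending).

  cy0 -> i0 (mul) no-port MUL/MEM
  cy1 -> i1 (st) no-port MEM/MEM
  cy2 -> i2 (ld) no-port MEM/MEM
  cy3 -> i3/i4 (st;add) dual
  cy4 -> i5/i6 (add;xor) dual
  cy5 -> i7 (sub) RAW r0
  cy6 -> i8/i9 (and;mul) dual
  cy7 -> i10/i11 (and;add) dual
  cy8 -> i12/i13 (and;sll) dual

ISSUED = 10,11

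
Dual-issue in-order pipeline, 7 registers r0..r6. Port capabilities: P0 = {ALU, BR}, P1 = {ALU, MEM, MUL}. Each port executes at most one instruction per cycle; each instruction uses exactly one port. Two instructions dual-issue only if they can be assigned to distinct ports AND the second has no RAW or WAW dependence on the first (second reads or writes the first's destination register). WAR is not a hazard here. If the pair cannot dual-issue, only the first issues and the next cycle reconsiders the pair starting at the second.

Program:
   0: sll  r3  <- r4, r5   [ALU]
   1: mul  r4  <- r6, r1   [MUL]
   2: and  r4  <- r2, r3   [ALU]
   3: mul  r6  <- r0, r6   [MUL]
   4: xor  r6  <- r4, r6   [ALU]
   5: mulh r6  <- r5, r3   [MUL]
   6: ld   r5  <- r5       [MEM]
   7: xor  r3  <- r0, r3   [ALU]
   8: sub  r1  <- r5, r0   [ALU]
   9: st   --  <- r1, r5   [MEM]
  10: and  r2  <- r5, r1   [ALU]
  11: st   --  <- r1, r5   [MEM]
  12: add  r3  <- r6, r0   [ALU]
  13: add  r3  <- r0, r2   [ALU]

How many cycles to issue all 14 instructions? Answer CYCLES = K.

0. sll.ALU+mul.MUL @i0&i1  | pair
1. and.ALU+mul.MUL @i2&i3  | pair
2. xor.ALU @i4  | WAW r6
3. mulh.MUL @i5  | no-port MUL/MEM
4. ld.MEM+xor.ALU @i6&i7  | pair
5. sub.ALU @i8  | RAW r1
6. st.MEM+and.ALU @i9&i10  | pair
7. st.MEM+add.ALU @i11&i12  | pair
8. add.ALU @i13  | tail

CYCLES = 9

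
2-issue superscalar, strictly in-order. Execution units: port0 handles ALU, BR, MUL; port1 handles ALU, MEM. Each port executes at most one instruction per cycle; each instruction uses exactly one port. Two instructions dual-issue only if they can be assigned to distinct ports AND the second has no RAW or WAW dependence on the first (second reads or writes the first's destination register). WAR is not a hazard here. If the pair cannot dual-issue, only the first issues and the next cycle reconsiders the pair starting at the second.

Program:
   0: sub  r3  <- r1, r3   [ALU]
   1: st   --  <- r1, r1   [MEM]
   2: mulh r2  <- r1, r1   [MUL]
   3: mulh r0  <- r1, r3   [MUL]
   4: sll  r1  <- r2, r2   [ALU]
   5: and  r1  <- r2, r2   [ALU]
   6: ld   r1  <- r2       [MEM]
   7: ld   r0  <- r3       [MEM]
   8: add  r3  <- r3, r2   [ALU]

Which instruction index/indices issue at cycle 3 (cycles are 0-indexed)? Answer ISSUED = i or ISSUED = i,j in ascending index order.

ISSUED = 5

t=0 i0,i1:sub.ALU st.MEM ; pair
t=1 i2:mulh.MUL ; no-port MUL/MUL
t=2 i3,i4:mulh.MUL sll.ALU ; pair
t=3 i5:and.ALU ; WAW r1
t=4 i6:ld.MEM ; no-port MEM/MEM
t=5 i7,i8:ld.MEM add.ALU ; pair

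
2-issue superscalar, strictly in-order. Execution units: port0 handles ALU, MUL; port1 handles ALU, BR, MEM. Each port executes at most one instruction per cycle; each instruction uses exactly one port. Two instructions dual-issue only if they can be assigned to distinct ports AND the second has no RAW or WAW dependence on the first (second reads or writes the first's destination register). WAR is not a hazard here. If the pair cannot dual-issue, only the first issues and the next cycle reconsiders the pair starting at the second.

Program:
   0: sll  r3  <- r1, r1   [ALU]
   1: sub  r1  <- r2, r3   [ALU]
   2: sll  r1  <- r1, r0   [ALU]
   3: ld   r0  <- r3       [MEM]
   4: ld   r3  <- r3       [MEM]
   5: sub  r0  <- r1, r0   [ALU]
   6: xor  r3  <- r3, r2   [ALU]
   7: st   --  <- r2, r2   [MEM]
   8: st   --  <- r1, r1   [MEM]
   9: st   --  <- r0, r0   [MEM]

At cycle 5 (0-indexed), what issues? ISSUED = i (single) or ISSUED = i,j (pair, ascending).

ISSUED = 8

[0] i0  sll.ALU  -- RAW r3
[1] i1  sub.ALU  -- RAW+WAW r1
[2] i2&i3  sll.ALU;ld.MEM  -- pair
[3] i4&i5  ld.MEM;sub.ALU  -- pair
[4] i6&i7  xor.ALU;st.MEM  -- pair
[5] i8  st.MEM  -- no-port MEM/MEM
[6] i9  st.MEM  -- tail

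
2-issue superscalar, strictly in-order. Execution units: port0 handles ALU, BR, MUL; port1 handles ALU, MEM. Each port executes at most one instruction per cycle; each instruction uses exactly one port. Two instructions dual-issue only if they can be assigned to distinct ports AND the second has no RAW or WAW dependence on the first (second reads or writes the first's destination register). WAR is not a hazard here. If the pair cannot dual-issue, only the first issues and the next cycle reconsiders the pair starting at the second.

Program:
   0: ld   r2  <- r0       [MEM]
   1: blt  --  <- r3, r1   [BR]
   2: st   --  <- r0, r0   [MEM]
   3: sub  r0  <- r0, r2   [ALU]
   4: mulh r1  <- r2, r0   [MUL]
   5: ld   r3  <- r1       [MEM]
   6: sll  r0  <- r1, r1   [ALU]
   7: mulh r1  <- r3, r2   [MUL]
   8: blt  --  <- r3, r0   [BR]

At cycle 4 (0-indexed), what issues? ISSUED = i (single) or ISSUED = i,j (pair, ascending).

c0: i0&i1 ld;blt  2-wide
c1: i2&i3 st;sub  2-wide
c2: i4 mulh  RAW r1
c3: i5&i6 ld;sll  2-wide
c4: i7 mulh  no-port MUL/BR
c5: i8 blt  tail

ISSUED = 7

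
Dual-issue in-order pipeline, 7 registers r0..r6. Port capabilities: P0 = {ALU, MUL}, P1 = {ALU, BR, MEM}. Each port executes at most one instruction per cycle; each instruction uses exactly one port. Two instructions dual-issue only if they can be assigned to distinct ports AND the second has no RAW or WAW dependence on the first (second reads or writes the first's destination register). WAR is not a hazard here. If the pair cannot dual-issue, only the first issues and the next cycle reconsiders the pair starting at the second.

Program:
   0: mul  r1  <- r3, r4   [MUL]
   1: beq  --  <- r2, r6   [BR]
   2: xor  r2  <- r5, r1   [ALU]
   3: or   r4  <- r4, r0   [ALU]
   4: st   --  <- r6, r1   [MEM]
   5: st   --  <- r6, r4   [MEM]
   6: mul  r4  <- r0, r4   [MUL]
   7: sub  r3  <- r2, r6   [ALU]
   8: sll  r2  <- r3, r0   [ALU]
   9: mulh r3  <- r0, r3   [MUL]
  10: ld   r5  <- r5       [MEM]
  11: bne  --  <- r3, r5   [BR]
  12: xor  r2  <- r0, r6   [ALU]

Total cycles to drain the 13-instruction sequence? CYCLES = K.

CYCLES = 8

c0: i0/i1 mul;beq  dual
c1: i2/i3 xor;or  dual
c2: i4 st  no-port MEM/MEM
c3: i5/i6 st;mul  dual
c4: i7 sub  RAW r3
c5: i8/i9 sll;mulh  dual
c6: i10 ld  no-port MEM/BR
c7: i11/i12 bne;xor  dual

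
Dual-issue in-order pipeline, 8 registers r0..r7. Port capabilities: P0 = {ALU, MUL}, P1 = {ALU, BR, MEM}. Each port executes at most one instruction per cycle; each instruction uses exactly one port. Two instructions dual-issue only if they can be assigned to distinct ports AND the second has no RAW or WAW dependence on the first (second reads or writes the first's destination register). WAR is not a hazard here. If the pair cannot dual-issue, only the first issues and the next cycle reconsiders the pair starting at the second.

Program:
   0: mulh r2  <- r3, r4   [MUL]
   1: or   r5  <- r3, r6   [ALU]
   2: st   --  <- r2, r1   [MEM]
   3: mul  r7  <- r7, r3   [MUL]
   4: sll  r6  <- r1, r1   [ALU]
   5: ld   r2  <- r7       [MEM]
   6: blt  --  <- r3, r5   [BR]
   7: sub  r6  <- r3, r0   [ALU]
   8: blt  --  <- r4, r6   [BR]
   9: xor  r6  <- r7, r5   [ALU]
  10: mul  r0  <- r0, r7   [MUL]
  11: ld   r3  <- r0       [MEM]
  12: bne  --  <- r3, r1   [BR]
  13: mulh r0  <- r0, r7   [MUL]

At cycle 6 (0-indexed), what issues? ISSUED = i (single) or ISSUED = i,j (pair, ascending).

ISSUED = 11

0. mulh.MUL;or.ALU @i0+i1  | 2-wide
1. st.MEM;mul.MUL @i2+i3  | 2-wide
2. sll.ALU;ld.MEM @i4+i5  | 2-wide
3. blt.BR;sub.ALU @i6+i7  | 2-wide
4. blt.BR;xor.ALU @i8+i9  | 2-wide
5. mul.MUL @i10  | RAW r0
6. ld.MEM @i11  | no-port MEM/BR
7. bne.BR;mulh.MUL @i12+i13  | 2-wide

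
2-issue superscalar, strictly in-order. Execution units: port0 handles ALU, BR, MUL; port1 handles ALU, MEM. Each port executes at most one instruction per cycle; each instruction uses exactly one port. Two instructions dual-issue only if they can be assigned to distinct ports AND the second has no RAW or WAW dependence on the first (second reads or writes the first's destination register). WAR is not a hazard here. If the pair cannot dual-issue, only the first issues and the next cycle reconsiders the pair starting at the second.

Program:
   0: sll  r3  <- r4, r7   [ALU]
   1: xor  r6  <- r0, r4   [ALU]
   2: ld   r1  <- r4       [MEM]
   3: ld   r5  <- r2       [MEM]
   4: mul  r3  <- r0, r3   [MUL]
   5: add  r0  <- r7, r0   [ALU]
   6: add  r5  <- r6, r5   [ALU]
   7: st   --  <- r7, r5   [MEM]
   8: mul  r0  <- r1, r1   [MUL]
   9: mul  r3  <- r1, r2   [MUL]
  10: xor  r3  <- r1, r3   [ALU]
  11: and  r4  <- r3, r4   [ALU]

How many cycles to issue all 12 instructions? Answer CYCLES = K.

CYCLES = 8

#0 head=0: sll.ALU;xor.ALU i0/i1 dual
#1 head=2: ld.MEM i2 no-port MEM/MEM
#2 head=3: ld.MEM;mul.MUL i3/i4 dual
#3 head=5: add.ALU;add.ALU i5/i6 dual
#4 head=7: st.MEM;mul.MUL i7/i8 dual
#5 head=9: mul.MUL i9 RAW+WAW r3
#6 head=10: xor.ALU i10 RAW r3
#7 head=11: and.ALU i11 tail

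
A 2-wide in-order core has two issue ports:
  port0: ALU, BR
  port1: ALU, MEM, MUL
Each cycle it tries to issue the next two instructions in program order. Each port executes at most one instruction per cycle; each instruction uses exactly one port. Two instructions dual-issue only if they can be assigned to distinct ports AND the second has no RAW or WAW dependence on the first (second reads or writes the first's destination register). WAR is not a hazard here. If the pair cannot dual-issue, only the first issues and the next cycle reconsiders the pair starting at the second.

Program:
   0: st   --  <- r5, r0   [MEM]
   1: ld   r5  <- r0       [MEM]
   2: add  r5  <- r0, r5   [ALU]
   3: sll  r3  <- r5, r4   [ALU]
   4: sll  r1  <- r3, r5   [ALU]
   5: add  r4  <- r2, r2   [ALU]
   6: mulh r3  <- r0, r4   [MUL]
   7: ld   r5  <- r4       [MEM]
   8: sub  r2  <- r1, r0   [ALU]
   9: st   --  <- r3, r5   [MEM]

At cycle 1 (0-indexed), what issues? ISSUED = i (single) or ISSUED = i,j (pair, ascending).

ISSUED = 1

c0: i0 st  no-port MEM/MEM
c1: i1 ld  RAW+WAW r5
c2: i2 add  RAW r5
c3: i3 sll  RAW r3
c4: i4/i5 sll add  dual
c5: i6 mulh  no-port MUL/MEM
c6: i7/i8 ld sub  dual
c7: i9 st  tail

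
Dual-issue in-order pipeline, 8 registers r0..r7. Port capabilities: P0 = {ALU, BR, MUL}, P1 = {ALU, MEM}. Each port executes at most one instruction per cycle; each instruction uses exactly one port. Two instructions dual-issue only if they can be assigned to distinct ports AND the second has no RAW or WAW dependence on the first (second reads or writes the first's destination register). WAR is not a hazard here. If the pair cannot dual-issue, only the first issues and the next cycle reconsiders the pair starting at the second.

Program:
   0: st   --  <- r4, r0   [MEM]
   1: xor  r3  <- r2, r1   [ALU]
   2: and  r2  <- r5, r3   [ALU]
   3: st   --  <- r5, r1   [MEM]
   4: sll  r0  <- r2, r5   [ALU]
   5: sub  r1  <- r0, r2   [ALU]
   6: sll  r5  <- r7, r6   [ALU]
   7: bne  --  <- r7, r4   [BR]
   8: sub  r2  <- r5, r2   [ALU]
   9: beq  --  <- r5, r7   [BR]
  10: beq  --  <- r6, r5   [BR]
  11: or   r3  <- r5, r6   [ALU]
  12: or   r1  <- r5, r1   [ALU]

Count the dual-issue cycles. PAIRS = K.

PAIRS = 5

t=0 i0,i1:st.MEM xor.ALU ; dual
t=1 i2,i3:and.ALU st.MEM ; dual
t=2 i4:sll.ALU ; RAW r0
t=3 i5,i6:sub.ALU sll.ALU ; dual
t=4 i7,i8:bne.BR sub.ALU ; dual
t=5 i9:beq.BR ; no-port BR/BR
t=6 i10,i11:beq.BR or.ALU ; dual
t=7 i12:or.ALU ; tail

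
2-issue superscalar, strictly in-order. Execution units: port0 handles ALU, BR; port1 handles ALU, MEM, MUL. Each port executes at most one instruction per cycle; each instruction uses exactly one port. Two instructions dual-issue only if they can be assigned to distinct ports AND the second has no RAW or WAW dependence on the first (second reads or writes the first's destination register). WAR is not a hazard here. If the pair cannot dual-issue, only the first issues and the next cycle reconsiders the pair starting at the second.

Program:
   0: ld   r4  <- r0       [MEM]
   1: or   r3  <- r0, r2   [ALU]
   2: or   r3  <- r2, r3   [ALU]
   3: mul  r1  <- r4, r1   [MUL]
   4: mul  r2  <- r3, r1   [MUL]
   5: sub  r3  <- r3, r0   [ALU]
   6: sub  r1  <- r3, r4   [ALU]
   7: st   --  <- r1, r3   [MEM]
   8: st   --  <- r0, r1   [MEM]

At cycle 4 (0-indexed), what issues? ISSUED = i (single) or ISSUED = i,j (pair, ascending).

ISSUED = 7

c0: i0,i1 ld.MEM;or.ALU  2-wide
c1: i2,i3 or.ALU;mul.MUL  2-wide
c2: i4,i5 mul.MUL;sub.ALU  2-wide
c3: i6 sub.ALU  RAW r1
c4: i7 st.MEM  no-port MEM/MEM
c5: i8 st.MEM  tail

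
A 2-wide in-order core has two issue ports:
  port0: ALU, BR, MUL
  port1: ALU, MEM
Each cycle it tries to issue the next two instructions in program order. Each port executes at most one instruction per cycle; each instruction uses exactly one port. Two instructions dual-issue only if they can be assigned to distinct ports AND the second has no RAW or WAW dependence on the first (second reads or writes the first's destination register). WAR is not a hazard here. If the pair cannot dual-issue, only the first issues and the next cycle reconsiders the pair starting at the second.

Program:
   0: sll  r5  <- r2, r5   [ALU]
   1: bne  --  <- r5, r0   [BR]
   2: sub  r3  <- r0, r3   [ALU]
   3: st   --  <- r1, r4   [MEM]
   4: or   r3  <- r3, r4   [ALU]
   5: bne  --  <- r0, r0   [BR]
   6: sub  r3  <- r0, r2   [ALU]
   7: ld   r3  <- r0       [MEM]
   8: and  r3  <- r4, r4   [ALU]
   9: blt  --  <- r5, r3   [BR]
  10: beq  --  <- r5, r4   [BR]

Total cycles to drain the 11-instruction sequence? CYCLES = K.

[0] i0  sll  -- RAW r5
[1] i1+i2  bne+sub  -- pair
[2] i3+i4  st+or  -- pair
[3] i5+i6  bne+sub  -- pair
[4] i7  ld  -- WAW r3
[5] i8  and  -- RAW r3
[6] i9  blt  -- no-port BR/BR
[7] i10  beq  -- tail

CYCLES = 8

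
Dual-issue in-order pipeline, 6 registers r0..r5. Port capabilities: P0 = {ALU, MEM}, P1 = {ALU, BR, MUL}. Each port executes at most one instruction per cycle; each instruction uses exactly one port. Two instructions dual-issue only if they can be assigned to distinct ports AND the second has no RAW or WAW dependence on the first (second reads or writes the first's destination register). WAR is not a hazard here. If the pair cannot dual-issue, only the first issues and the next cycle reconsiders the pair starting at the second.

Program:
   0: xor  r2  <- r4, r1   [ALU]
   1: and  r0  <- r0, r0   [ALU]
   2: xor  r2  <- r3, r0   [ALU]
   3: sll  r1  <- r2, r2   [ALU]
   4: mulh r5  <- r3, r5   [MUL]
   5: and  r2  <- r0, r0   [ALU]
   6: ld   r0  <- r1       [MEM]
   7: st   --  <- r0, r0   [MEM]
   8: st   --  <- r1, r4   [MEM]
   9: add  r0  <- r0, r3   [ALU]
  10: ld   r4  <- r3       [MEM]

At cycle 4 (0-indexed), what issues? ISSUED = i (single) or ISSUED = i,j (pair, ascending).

t=0 i0+i1:xor.ALU/and.ALU ; dual
t=1 i2:xor.ALU ; RAW r2
t=2 i3+i4:sll.ALU/mulh.MUL ; dual
t=3 i5+i6:and.ALU/ld.MEM ; dual
t=4 i7:st.MEM ; no-port MEM/MEM
t=5 i8+i9:st.MEM/add.ALU ; dual
t=6 i10:ld.MEM ; tail

ISSUED = 7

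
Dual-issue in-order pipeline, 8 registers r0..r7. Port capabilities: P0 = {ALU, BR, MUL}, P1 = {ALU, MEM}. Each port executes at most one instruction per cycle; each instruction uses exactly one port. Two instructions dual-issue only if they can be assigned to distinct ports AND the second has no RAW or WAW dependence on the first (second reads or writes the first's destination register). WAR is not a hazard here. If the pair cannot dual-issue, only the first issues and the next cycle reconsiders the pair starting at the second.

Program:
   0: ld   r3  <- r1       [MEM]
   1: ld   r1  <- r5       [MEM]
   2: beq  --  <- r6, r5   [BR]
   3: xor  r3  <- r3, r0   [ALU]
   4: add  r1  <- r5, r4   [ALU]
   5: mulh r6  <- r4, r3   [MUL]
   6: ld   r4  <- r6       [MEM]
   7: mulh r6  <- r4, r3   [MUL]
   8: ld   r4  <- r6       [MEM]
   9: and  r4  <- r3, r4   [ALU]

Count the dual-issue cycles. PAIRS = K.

  cy0 -> i0 (ld.MEM) no-port MEM/MEM
  cy1 -> i1,i2 (ld.MEM/beq.BR) dual
  cy2 -> i3,i4 (xor.ALU/add.ALU) dual
  cy3 -> i5 (mulh.MUL) RAW r6
  cy4 -> i6 (ld.MEM) RAW r4
  cy5 -> i7 (mulh.MUL) RAW r6
  cy6 -> i8 (ld.MEM) RAW+WAW r4
  cy7 -> i9 (and.ALU) tail

PAIRS = 2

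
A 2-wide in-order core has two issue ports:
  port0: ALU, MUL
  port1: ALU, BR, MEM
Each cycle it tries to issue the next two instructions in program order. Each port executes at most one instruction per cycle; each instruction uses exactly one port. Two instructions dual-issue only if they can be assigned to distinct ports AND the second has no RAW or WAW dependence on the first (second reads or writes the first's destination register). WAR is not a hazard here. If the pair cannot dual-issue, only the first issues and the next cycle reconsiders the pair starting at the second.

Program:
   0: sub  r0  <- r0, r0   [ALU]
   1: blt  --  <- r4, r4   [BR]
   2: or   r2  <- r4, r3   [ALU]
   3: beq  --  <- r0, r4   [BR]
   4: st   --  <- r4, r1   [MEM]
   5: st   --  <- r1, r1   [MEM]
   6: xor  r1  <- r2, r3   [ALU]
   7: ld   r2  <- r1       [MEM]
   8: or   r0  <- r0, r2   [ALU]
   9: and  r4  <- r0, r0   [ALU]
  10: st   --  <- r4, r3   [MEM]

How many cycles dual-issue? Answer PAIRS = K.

  cy0 -> i0+i1 (sub blt) 2-wide
  cy1 -> i2+i3 (or beq) 2-wide
  cy2 -> i4 (st) no-port MEM/MEM
  cy3 -> i5+i6 (st xor) 2-wide
  cy4 -> i7 (ld) RAW r2
  cy5 -> i8 (or) RAW r0
  cy6 -> i9 (and) RAW r4
  cy7 -> i10 (st) tail

PAIRS = 3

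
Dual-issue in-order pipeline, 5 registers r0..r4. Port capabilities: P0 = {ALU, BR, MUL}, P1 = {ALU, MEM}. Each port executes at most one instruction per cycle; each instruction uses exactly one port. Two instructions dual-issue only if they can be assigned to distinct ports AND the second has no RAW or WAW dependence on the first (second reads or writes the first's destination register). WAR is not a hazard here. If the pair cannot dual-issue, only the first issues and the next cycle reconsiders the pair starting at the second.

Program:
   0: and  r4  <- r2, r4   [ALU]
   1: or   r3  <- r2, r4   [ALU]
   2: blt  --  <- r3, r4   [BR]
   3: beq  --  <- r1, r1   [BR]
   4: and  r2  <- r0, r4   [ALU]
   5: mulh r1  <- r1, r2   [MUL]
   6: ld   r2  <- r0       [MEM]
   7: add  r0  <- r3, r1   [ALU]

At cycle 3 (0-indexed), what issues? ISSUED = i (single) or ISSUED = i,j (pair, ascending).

0. and.ALU @i0  | RAW r4
1. or.ALU @i1  | RAW r3
2. blt.BR @i2  | no-port BR/BR
3. beq.BR+and.ALU @i3,i4  | 2-wide
4. mulh.MUL+ld.MEM @i5,i6  | 2-wide
5. add.ALU @i7  | tail

ISSUED = 3,4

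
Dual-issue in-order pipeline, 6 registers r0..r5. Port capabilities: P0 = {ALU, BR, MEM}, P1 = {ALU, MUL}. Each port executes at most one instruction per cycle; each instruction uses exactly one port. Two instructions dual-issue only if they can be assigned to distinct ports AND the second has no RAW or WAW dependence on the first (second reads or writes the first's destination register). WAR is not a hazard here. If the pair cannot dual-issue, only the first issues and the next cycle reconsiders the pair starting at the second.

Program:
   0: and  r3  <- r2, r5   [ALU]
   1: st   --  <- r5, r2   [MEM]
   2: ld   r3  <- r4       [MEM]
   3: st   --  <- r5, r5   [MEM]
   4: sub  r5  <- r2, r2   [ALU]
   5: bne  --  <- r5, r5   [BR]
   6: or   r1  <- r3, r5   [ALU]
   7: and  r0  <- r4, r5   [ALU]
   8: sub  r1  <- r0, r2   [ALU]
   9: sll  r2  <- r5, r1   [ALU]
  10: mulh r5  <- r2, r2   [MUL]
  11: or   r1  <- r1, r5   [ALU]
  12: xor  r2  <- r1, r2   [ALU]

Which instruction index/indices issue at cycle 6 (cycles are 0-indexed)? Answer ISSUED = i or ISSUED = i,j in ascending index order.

ISSUED = 9

t=0 i0,i1:and+st ; dual
t=1 i2:ld ; no-port MEM/MEM
t=2 i3,i4:st+sub ; dual
t=3 i5,i6:bne+or ; dual
t=4 i7:and ; RAW r0
t=5 i8:sub ; RAW r1
t=6 i9:sll ; RAW r2
t=7 i10:mulh ; RAW r5
t=8 i11:or ; RAW r1
t=9 i12:xor ; tail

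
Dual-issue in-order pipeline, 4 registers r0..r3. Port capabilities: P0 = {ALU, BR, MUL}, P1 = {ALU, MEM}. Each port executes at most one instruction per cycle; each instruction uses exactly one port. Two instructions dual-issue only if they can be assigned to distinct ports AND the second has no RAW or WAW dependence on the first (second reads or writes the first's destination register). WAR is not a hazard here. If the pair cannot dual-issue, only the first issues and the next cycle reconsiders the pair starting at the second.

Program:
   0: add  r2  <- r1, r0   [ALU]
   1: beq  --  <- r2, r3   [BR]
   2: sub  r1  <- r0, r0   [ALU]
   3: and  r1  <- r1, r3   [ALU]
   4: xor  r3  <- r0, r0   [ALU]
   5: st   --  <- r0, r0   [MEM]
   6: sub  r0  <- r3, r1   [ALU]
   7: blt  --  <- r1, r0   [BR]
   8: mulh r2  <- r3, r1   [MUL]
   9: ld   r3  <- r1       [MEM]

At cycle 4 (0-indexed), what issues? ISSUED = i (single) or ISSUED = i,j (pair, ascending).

ISSUED = 7

c0: i0 add  RAW r2
c1: i1&i2 beq/sub  pair
c2: i3&i4 and/xor  pair
c3: i5&i6 st/sub  pair
c4: i7 blt  no-port BR/MUL
c5: i8&i9 mulh/ld  pair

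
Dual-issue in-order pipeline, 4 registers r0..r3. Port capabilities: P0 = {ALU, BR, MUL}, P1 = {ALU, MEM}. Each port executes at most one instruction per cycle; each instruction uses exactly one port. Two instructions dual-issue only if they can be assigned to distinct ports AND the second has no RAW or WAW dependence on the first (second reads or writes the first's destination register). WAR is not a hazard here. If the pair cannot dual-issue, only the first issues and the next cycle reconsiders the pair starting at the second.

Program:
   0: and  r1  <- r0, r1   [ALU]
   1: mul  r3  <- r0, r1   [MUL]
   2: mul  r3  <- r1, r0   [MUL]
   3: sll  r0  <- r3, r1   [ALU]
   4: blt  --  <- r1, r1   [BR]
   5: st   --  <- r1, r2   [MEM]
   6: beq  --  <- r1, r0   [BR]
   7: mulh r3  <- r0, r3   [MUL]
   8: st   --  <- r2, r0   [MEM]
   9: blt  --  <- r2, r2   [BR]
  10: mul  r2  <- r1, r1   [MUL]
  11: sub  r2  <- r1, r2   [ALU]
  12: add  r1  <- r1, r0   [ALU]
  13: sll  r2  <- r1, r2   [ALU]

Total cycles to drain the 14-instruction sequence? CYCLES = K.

  cy0 -> i0 (and.ALU) RAW r1
  cy1 -> i1 (mul.MUL) no-port MUL/MUL
  cy2 -> i2 (mul.MUL) RAW r3
  cy3 -> i3&i4 (sll.ALU/blt.BR) dual
  cy4 -> i5&i6 (st.MEM/beq.BR) dual
  cy5 -> i7&i8 (mulh.MUL/st.MEM) dual
  cy6 -> i9 (blt.BR) no-port BR/MUL
  cy7 -> i10 (mul.MUL) RAW+WAW r2
  cy8 -> i11&i12 (sub.ALU/add.ALU) dual
  cy9 -> i13 (sll.ALU) tail

CYCLES = 10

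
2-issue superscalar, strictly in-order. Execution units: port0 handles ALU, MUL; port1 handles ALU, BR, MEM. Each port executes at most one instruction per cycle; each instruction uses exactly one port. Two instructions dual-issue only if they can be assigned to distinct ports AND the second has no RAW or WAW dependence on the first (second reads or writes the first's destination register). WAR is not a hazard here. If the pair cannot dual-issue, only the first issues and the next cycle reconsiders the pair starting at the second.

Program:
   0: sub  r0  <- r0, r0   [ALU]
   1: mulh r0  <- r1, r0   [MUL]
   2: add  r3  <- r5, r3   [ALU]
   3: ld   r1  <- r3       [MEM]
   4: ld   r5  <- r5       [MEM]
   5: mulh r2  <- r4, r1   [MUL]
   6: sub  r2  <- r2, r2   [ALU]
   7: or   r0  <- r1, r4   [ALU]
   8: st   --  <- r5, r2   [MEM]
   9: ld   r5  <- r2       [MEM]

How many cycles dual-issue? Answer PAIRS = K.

PAIRS = 3

t=0 i0:sub.ALU ; RAW+WAW r0
t=1 i1&i2:mulh.MUL/add.ALU ; pair
t=2 i3:ld.MEM ; no-port MEM/MEM
t=3 i4&i5:ld.MEM/mulh.MUL ; pair
t=4 i6&i7:sub.ALU/or.ALU ; pair
t=5 i8:st.MEM ; no-port MEM/MEM
t=6 i9:ld.MEM ; tail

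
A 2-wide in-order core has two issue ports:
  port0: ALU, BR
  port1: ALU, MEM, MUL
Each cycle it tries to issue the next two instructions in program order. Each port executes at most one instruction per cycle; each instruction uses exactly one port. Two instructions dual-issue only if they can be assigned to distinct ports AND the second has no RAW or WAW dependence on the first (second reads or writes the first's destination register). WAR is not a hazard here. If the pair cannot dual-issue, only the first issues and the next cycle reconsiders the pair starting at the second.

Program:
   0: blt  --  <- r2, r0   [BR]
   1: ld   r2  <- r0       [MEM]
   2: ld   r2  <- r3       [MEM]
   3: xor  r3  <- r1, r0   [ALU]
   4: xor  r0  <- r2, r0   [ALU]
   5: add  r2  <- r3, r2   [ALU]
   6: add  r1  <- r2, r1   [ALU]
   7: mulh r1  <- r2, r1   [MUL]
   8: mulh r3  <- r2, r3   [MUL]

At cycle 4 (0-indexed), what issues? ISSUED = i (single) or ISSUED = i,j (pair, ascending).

ISSUED = 7

[0] i0,i1  blt ld  -- 2-wide
[1] i2,i3  ld xor  -- 2-wide
[2] i4,i5  xor add  -- 2-wide
[3] i6  add  -- RAW+WAW r1
[4] i7  mulh  -- no-port MUL/MUL
[5] i8  mulh  -- tail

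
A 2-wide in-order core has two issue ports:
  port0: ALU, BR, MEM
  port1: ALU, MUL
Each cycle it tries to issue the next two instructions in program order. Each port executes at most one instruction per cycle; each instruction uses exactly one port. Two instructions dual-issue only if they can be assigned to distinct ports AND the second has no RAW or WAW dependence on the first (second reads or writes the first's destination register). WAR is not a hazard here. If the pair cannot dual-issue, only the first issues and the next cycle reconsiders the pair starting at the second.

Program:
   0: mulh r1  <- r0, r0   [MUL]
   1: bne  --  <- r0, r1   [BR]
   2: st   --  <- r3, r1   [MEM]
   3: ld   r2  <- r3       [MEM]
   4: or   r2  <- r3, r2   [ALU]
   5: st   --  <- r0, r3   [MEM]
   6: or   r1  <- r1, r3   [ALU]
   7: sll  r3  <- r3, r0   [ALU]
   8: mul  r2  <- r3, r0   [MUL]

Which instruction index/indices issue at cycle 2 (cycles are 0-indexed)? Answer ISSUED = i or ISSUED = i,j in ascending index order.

  cy0 -> i0 (mulh.MUL) RAW r1
  cy1 -> i1 (bne.BR) no-port BR/MEM
  cy2 -> i2 (st.MEM) no-port MEM/MEM
  cy3 -> i3 (ld.MEM) RAW+WAW r2
  cy4 -> i4+i5 (or.ALU st.MEM) pair
  cy5 -> i6+i7 (or.ALU sll.ALU) pair
  cy6 -> i8 (mul.MUL) tail

ISSUED = 2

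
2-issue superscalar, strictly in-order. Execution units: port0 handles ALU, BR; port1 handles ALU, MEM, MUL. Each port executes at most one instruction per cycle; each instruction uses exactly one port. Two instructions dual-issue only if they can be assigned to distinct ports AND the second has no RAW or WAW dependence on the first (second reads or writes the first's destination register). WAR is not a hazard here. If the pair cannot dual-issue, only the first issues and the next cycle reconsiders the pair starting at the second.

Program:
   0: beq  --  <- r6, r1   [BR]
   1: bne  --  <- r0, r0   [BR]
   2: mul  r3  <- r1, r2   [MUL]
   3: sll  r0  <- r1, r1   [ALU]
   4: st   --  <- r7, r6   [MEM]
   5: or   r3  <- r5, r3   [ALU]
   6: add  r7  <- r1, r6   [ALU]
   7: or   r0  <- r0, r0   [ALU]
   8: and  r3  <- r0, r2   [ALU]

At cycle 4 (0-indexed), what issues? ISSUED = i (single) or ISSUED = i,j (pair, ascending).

t=0 i0:beq.BR ; no-port BR/BR
t=1 i1+i2:bne.BR+mul.MUL ; dual
t=2 i3+i4:sll.ALU+st.MEM ; dual
t=3 i5+i6:or.ALU+add.ALU ; dual
t=4 i7:or.ALU ; RAW r0
t=5 i8:and.ALU ; tail

ISSUED = 7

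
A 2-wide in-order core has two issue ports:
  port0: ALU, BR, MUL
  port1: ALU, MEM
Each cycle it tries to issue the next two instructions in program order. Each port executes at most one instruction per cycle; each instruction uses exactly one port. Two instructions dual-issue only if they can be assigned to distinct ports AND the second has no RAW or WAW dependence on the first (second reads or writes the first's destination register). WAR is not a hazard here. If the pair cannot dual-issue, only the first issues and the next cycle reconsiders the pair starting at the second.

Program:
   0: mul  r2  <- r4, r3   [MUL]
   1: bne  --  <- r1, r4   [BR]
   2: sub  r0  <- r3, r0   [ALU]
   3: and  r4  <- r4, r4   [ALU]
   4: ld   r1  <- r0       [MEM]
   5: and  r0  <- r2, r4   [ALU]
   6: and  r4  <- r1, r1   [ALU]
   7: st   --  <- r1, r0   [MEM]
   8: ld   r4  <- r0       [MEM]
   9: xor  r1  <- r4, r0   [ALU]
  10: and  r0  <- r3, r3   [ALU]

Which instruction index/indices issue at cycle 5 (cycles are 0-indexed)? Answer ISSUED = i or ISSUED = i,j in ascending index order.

ISSUED = 8

  cy0 -> i0 (mul.MUL) no-port MUL/BR
  cy1 -> i1+i2 (bne.BR/sub.ALU) 2-wide
  cy2 -> i3+i4 (and.ALU/ld.MEM) 2-wide
  cy3 -> i5+i6 (and.ALU/and.ALU) 2-wide
  cy4 -> i7 (st.MEM) no-port MEM/MEM
  cy5 -> i8 (ld.MEM) RAW r4
  cy6 -> i9+i10 (xor.ALU/and.ALU) 2-wide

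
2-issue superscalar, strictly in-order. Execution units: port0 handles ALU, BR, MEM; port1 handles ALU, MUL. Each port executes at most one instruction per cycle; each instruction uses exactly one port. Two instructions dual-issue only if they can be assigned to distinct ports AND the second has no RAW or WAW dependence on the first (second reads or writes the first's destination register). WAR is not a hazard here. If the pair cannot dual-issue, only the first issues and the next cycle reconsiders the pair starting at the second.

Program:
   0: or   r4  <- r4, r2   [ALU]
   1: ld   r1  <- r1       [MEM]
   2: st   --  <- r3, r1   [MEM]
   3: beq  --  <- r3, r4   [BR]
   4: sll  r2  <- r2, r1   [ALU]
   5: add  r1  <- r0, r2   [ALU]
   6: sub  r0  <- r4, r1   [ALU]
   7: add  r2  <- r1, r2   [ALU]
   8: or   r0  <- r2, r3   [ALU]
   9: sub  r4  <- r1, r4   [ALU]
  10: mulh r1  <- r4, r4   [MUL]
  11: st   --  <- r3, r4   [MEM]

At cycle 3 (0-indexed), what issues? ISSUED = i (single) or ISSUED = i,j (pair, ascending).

ISSUED = 5

c0: i0&i1 or/ld  dual
c1: i2 st  no-port MEM/BR
c2: i3&i4 beq/sll  dual
c3: i5 add  RAW r1
c4: i6&i7 sub/add  dual
c5: i8&i9 or/sub  dual
c6: i10&i11 mulh/st  dual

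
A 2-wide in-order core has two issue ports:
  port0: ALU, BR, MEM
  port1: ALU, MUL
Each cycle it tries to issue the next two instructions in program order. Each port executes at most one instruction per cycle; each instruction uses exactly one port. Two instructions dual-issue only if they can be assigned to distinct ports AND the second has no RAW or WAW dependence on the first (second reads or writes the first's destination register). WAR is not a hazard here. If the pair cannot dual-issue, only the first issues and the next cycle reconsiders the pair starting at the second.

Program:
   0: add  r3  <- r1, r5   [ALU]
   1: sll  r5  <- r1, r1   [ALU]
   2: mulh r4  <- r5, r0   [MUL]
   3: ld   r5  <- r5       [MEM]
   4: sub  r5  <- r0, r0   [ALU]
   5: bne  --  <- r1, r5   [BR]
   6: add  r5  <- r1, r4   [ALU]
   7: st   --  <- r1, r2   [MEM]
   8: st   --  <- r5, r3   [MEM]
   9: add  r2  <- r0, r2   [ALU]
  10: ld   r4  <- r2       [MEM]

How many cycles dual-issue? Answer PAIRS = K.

  cy0 -> i0+i1 (add.ALU+sll.ALU) pair
  cy1 -> i2+i3 (mulh.MUL+ld.MEM) pair
  cy2 -> i4 (sub.ALU) RAW r5
  cy3 -> i5+i6 (bne.BR+add.ALU) pair
  cy4 -> i7 (st.MEM) no-port MEM/MEM
  cy5 -> i8+i9 (st.MEM+add.ALU) pair
  cy6 -> i10 (ld.MEM) tail

PAIRS = 4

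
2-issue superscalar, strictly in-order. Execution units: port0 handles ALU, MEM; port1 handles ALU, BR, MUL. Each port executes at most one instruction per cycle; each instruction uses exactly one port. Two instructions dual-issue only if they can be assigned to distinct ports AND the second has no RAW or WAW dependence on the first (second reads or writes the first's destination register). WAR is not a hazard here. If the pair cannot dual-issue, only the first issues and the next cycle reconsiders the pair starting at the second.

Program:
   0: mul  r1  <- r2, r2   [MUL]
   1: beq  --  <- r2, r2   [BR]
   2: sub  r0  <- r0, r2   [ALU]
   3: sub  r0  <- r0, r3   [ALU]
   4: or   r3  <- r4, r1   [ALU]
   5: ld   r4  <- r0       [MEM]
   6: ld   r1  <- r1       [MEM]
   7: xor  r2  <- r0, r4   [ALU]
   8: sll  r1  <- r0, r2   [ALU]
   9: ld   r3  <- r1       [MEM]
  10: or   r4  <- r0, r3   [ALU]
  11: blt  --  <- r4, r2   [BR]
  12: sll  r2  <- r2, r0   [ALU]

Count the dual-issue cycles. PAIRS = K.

PAIRS = 4

#0 head=0: mul.MUL i0 no-port MUL/BR
#1 head=1: beq.BR/sub.ALU i1+i2 dual
#2 head=3: sub.ALU/or.ALU i3+i4 dual
#3 head=5: ld.MEM i5 no-port MEM/MEM
#4 head=6: ld.MEM/xor.ALU i6+i7 dual
#5 head=8: sll.ALU i8 RAW r1
#6 head=9: ld.MEM i9 RAW r3
#7 head=10: or.ALU i10 RAW r4
#8 head=11: blt.BR/sll.ALU i11+i12 dual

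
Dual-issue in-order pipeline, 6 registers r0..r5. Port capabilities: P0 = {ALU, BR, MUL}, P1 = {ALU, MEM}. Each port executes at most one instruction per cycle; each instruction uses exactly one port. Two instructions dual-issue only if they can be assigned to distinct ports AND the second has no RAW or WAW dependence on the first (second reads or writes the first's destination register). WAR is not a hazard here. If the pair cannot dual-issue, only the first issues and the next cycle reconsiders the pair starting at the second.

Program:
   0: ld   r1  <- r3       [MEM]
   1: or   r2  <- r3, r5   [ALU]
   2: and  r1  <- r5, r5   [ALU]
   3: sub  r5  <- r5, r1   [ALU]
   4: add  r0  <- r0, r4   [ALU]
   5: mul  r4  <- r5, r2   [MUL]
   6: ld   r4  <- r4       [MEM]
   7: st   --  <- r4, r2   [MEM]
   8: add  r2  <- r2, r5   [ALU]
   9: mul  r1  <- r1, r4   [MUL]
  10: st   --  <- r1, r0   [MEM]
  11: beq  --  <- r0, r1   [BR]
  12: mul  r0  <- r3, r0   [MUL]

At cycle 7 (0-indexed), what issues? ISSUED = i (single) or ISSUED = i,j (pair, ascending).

ISSUED = 10,11

0. ld.MEM or.ALU @i0&i1  | dual
1. and.ALU @i2  | RAW r1
2. sub.ALU add.ALU @i3&i4  | dual
3. mul.MUL @i5  | RAW+WAW r4
4. ld.MEM @i6  | no-port MEM/MEM
5. st.MEM add.ALU @i7&i8  | dual
6. mul.MUL @i9  | RAW r1
7. st.MEM beq.BR @i10&i11  | dual
8. mul.MUL @i12  | tail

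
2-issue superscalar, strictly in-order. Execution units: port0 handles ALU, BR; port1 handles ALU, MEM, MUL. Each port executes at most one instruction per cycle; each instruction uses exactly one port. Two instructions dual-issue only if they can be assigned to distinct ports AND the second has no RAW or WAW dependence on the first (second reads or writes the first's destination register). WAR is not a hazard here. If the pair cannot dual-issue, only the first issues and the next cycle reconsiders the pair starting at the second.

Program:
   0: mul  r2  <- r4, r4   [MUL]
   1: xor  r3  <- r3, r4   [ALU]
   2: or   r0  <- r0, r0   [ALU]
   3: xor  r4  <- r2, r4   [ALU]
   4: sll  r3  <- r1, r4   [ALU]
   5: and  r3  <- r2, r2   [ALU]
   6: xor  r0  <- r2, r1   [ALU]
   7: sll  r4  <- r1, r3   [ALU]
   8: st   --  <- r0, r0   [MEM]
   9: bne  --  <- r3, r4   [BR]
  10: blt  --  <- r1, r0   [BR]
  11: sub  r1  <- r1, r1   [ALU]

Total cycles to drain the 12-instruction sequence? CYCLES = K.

#0 head=0: mul.MUL/xor.ALU i0+i1 pair
#1 head=2: or.ALU/xor.ALU i2+i3 pair
#2 head=4: sll.ALU i4 WAW r3
#3 head=5: and.ALU/xor.ALU i5+i6 pair
#4 head=7: sll.ALU/st.MEM i7+i8 pair
#5 head=9: bne.BR i9 no-port BR/BR
#6 head=10: blt.BR/sub.ALU i10+i11 pair

CYCLES = 7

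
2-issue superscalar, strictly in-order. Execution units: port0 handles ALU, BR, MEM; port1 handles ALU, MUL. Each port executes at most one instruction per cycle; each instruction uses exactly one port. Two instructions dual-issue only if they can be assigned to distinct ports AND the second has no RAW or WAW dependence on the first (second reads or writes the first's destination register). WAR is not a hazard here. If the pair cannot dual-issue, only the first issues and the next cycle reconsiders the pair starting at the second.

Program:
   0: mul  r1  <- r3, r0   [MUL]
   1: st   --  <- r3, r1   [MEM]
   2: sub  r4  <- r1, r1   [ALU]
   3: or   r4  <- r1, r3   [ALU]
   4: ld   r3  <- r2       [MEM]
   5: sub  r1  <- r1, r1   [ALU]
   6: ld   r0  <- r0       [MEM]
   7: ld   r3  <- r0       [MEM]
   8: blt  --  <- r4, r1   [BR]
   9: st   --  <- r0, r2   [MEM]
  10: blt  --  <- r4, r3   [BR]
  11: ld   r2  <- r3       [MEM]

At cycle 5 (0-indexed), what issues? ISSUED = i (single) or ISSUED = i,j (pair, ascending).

ISSUED = 8

  cy0 -> i0 (mul.MUL) RAW r1
  cy1 -> i1&i2 (st.MEM/sub.ALU) dual
  cy2 -> i3&i4 (or.ALU/ld.MEM) dual
  cy3 -> i5&i6 (sub.ALU/ld.MEM) dual
  cy4 -> i7 (ld.MEM) no-port MEM/BR
  cy5 -> i8 (blt.BR) no-port BR/MEM
  cy6 -> i9 (st.MEM) no-port MEM/BR
  cy7 -> i10 (blt.BR) no-port BR/MEM
  cy8 -> i11 (ld.MEM) tail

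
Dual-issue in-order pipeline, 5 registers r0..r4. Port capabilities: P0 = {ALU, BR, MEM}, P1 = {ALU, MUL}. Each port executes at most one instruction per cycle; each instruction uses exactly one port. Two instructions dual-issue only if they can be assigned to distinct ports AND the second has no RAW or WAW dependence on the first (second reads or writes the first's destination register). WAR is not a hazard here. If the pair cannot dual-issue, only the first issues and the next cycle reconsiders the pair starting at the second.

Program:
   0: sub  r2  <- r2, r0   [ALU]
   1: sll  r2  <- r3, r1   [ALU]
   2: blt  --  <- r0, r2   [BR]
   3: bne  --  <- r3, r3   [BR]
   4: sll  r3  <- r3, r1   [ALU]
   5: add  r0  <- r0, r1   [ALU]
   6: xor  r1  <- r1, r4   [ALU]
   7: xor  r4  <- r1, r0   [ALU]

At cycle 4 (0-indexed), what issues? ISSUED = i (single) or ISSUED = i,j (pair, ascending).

ISSUED = 5,6

  cy0 -> i0 (sub) WAW r2
  cy1 -> i1 (sll) RAW r2
  cy2 -> i2 (blt) no-port BR/BR
  cy3 -> i3&i4 (bne/sll) pair
  cy4 -> i5&i6 (add/xor) pair
  cy5 -> i7 (xor) tail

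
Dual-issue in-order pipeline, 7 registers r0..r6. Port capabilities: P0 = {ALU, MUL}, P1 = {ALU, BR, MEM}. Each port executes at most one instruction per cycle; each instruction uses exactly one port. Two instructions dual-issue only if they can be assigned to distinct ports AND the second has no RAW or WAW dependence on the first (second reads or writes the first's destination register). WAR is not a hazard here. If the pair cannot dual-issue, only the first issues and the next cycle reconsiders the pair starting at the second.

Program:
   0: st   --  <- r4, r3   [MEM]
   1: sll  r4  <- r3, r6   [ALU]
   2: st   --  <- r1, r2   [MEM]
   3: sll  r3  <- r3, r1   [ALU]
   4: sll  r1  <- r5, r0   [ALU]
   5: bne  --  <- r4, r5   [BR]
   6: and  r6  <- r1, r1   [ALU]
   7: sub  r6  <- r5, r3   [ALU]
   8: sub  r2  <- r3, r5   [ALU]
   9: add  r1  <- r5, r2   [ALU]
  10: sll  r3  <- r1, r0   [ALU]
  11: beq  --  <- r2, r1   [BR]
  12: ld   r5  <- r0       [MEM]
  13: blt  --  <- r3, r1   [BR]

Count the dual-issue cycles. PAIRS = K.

  cy0 -> i0&i1 (st;sll) pair
  cy1 -> i2&i3 (st;sll) pair
  cy2 -> i4&i5 (sll;bne) pair
  cy3 -> i6 (and) WAW r6
  cy4 -> i7&i8 (sub;sub) pair
  cy5 -> i9 (add) RAW r1
  cy6 -> i10&i11 (sll;beq) pair
  cy7 -> i12 (ld) no-port MEM/BR
  cy8 -> i13 (blt) tail

PAIRS = 5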